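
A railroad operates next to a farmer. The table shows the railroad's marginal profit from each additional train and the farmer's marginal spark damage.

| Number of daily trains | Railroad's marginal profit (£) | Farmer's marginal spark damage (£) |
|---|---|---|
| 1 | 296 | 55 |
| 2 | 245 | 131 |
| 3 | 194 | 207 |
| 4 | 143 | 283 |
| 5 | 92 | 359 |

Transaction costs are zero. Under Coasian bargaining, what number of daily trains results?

Bargaining reaches the level where marginal profit last exceeds marginal spark damage.
That holds through level 2 (245 ≥ 131) but not at 3 (194 < 207).

2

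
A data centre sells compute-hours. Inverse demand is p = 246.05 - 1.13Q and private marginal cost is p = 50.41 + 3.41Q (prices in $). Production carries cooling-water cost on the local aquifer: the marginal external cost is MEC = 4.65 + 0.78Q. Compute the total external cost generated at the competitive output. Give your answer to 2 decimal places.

Market equilibrium (private): 50.41 + 3.41Q = 246.05 - 1.13Q → Q_m = 43.0925.
Total external cost = ∫₀^{Q_m} (4.65 + 0.78Q) dQ = 4.65×43.0925 + ½×0.78×43.0925² = 924.5959.

$924.60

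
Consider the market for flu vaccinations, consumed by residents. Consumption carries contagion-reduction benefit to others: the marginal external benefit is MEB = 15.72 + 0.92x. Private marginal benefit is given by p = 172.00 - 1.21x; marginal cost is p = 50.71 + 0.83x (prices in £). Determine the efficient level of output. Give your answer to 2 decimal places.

Social marginal benefit = demand + MEB = 187.72 - 0.29x.
Set SMB = MC: 187.72 - 0.29x = 50.71 + 0.83x → x* = 122.3304.

x* = 122.33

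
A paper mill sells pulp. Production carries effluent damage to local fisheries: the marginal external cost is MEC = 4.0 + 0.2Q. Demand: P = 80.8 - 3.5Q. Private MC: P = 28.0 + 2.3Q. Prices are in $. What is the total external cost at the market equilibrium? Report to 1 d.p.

Market equilibrium (private): 28.0 + 2.3Q = 80.8 - 3.5Q → Q_m = 9.1034.
Total external cost = ∫₀^{Q_m} (4.0 + 0.2Q) dQ = 4.0×9.1034 + ½×0.2×9.1034² = 44.7008.

$44.7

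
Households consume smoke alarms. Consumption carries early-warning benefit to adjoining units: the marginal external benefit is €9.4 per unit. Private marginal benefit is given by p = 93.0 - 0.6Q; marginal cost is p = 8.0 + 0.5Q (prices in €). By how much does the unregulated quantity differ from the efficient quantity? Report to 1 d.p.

8.5 units

Market equilibrium (private): 8.0 + 0.5Q = 93.0 - 0.6Q → Q_m = 77.2727.
Social marginal benefit = demand + MEB = 102.4 - 0.6Q.
Set SMB = MC: 102.4 - 0.6Q = 8.0 + 0.5Q → Q* = 85.8182.
Gap = |77.2727 − 85.8182| = 8.5455.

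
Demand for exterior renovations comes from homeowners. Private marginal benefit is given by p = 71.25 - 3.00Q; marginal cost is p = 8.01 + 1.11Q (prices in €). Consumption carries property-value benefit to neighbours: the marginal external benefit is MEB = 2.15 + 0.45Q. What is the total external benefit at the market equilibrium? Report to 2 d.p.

Market equilibrium (private): 8.01 + 1.11Q = 71.25 - 3.00Q → Q_m = 15.3869.
Total external benefit = ∫₀^{Q_m} (2.15 + 0.45Q) dQ = 2.15×15.3869 + ½×0.45×15.3869² = 86.3521.

€86.35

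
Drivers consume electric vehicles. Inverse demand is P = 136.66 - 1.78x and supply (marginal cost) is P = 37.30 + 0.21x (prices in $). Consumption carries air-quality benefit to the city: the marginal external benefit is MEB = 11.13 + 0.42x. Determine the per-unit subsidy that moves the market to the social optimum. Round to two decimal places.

Social marginal benefit = demand + MEB = 147.79 - 1.36x.
Set SMB = MC: 147.79 - 1.36x = 37.30 + 0.21x → x* = 70.3758.
The Pigouvian subsidy equals MEB at x*: 11.13 + 0.42×70.3758 = 40.6878.

subsidy = $40.69 per unit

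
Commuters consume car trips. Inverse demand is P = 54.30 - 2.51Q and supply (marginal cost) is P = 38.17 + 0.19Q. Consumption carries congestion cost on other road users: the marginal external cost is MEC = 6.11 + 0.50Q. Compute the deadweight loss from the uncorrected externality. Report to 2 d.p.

Market equilibrium (private): 38.17 + 0.19Q = 54.30 - 2.51Q → Q_m = 5.9741.
Social marginal benefit = demand − MEC = 48.19 - 3.01Q.
Set SMB = MC: 48.19 - 3.01Q = 38.17 + 0.19Q → Q* = 3.1313.
The welfare-loss triangle has base |Q_m − Q*| and height MEC(Q_m) (the vertical gap between SMB and MC is zero at Q* and MEC at Q_m).
DWL = ½ × 2.8428 × 9.0970 = 12.9305.

DWL = 12.93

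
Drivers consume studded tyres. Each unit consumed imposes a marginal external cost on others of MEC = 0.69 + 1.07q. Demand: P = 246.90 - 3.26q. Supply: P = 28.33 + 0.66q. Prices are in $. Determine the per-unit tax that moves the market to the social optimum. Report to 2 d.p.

tax = $47.41 per unit

Social marginal benefit = demand − MEC = 246.21 - 4.33q.
Set SMB = MC: 246.21 - 4.33q = 28.33 + 0.66q → q* = 43.6633.
The Pigouvian tax equals MEC at q*: 0.69 + 1.07×43.6633 = 47.4097.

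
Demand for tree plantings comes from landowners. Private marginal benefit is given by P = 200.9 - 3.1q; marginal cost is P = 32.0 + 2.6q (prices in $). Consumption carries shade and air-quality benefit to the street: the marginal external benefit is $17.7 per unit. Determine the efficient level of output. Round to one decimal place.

q* = 32.7

Social marginal benefit = demand + MEB = 218.6 - 3.1q.
Set SMB = MC: 218.6 - 3.1q = 32.0 + 2.6q → q* = 32.7368.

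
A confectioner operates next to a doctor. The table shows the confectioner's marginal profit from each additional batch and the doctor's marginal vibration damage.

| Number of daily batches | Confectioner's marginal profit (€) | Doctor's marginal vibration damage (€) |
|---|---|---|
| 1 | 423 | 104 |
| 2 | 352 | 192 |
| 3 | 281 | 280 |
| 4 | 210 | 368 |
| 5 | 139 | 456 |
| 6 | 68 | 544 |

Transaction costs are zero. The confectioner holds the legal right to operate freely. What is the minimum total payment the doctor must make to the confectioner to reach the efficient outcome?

Left alone the confectioner would choose level 6 (marginal profit stays positive).
Efficient level: k* = 3 (marginal profit ≥ marginal vibration damage through 3).
The doctor must at least cover the confectioner's forgone profit from cutting 6→3: 210 + 139 + 68 = 417.

€417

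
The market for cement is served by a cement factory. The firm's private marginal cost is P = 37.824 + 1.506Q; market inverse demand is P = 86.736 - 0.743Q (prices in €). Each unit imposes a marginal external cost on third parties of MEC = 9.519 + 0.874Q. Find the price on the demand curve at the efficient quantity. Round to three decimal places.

P = €77.364

Social marginal cost = private MC + MEC = 47.343 + 2.380Q.
Set SMC = demand: 47.343 + 2.380Q = 86.736 - 0.743Q → Q* = 12.6138.
Consumer price on the demand curve at Q*: 86.736 − 0.743×12.6138 = 77.3639.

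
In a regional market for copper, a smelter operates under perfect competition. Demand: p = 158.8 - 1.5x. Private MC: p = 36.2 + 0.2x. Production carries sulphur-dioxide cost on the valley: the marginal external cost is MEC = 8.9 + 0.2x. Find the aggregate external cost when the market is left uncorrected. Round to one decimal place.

Market equilibrium (private): 36.2 + 0.2x = 158.8 - 1.5x → x_m = 72.1176.
Total external cost = ∫₀^{x_m} (8.9 + 0.2x) dx = 8.9×72.1176 + ½×0.2×72.1176² = 1161.9415.

1161.9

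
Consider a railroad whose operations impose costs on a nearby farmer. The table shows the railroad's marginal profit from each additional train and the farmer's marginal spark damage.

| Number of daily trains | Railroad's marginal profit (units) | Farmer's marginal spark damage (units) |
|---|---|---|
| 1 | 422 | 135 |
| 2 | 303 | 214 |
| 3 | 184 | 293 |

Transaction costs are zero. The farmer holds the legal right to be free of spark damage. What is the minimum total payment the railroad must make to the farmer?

Efficient level: marginal profit ≥ marginal spark damage through level 2, so k* = 2.
With the farmer holding the right, the railroad must at least compensate total damage at k*: 135 + 214 = 349.

349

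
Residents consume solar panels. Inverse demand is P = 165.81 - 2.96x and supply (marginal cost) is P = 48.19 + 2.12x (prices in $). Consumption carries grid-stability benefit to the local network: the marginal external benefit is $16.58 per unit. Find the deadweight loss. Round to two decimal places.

Market equilibrium (private): 48.19 + 2.12x = 165.81 - 2.96x → x_m = 23.1535.
Social marginal benefit = demand + MEB = 182.39 - 2.96x.
Set SMB = MC: 182.39 - 2.96x = 48.19 + 2.12x → x* = 26.4173.
The welfare-loss triangle has base |x_m − x*| and height MEB(x_m) (the vertical gap between SMB and MC is zero at x* and MEB at x_m).
DWL = ½ × 3.2638 × 16.5800 = 27.0569.

DWL = $27.06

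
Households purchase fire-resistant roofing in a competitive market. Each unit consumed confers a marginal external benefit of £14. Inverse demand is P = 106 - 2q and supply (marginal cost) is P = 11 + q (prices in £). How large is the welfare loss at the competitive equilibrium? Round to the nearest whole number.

Market equilibrium (private): 11 + q = 106 - 2q → q_m = 31.6667.
Social marginal benefit = demand + MEB = 120 - 2q.
Set SMB = MC: 120 - 2q = 11 + q → q* = 36.3333.
The welfare-loss triangle has base |q_m − q*| and height MEB(q_m) (the vertical gap between SMB and MC is zero at q* and MEB at q_m).
DWL = ½ × 4.6666 × 14.0000 = 32.6662.

DWL = £33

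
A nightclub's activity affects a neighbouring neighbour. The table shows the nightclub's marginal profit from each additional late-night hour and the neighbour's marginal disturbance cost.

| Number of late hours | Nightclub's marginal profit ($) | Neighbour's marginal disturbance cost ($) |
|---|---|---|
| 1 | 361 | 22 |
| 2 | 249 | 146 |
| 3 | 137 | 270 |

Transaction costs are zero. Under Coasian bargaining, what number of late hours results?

2

Bargaining reaches the level where marginal profit last exceeds marginal disturbance cost.
That holds through level 2 (249 ≥ 146) but not at 3 (137 < 270).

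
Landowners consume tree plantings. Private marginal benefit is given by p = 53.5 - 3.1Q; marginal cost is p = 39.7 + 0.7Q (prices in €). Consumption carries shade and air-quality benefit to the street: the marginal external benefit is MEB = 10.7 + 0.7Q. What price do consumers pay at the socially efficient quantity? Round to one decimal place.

P = €29.0

Social marginal benefit = demand + MEB = 64.2 - 2.4Q.
Set SMB = MC: 64.2 - 2.4Q = 39.7 + 0.7Q → Q* = 7.9032.
Consumer price on the demand curve at Q*: 53.5 − 3.1×7.9032 = 29.0001.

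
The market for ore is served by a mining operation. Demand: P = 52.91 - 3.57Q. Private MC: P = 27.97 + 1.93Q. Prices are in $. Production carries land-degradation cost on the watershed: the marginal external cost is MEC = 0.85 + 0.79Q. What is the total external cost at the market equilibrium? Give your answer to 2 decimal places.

Market equilibrium (private): 27.97 + 1.93Q = 52.91 - 3.57Q → Q_m = 4.5345.
Total external cost = ∫₀^{Q_m} (0.85 + 0.79Q) dQ = 0.85×4.5345 + ½×0.79×4.5345² = 11.9762.

$11.98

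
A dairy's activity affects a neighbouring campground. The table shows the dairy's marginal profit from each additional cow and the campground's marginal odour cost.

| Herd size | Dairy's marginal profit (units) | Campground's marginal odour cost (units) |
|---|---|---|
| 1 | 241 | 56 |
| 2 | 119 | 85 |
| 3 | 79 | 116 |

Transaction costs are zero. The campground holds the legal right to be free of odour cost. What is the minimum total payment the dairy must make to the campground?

141

Efficient level: marginal profit ≥ marginal odour cost through level 2, so k* = 2.
With the campground holding the right, the dairy must at least compensate total damage at k*: 56 + 85 = 141.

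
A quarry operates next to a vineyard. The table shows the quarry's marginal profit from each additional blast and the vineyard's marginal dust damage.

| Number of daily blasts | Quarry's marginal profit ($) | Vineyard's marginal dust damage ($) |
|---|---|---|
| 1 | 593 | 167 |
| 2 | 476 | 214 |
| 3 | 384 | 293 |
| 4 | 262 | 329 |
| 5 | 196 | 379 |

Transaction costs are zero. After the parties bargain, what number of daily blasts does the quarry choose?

Bargaining reaches the level where marginal profit last exceeds marginal dust damage.
That holds through level 3 (384 ≥ 293) but not at 4 (262 < 329).

3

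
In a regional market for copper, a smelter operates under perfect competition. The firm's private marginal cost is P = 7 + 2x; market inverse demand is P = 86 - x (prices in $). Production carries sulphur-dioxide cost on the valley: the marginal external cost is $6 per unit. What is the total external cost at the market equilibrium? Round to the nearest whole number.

Market equilibrium (private): 7 + 2x = 86 - x → x_m = 26.3333.
Total external cost = MEC × x_m = 6 × 26.3333 = 157.9998.

$158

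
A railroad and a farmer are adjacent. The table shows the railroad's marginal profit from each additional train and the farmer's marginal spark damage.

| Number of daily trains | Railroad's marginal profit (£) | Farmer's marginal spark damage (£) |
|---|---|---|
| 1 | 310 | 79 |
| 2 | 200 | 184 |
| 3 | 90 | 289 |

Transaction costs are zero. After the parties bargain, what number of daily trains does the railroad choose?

Bargaining reaches the level where marginal profit last exceeds marginal spark damage.
That holds through level 2 (200 ≥ 184) but not at 3 (90 < 289).

2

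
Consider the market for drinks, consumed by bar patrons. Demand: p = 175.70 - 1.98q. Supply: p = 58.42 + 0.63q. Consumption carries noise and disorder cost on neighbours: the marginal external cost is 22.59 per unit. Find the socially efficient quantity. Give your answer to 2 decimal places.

Social marginal benefit = demand − MEC = 153.11 - 1.98q.
Set SMB = MC: 153.11 - 1.98q = 58.42 + 0.63q → q* = 36.2797.

q* = 36.28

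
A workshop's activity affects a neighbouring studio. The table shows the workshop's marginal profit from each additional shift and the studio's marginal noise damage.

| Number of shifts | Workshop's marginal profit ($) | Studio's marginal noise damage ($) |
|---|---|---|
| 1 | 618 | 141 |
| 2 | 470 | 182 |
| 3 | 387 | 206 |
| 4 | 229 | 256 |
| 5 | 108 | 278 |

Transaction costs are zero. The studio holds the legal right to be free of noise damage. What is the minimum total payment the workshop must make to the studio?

Efficient level: marginal profit ≥ marginal noise damage through level 3, so k* = 3.
With the studio holding the right, the workshop must at least compensate total damage at k*: 141 + 182 + 206 = 529.

$529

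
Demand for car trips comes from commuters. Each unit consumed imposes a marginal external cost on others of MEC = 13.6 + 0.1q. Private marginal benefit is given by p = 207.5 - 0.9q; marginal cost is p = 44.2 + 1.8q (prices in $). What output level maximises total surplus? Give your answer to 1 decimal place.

Social marginal benefit = demand − MEC = 193.9 - q.
Set SMB = MC: 193.9 - q = 44.2 + 1.8q → q* = 53.4643.

q* = 53.5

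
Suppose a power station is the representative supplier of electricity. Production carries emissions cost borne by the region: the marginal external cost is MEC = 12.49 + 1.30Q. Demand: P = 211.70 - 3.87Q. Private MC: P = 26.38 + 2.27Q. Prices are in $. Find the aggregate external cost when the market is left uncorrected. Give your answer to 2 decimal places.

Market equilibrium (private): 26.38 + 2.27Q = 211.70 - 3.87Q → Q_m = 30.1824.
Total external cost = ∫₀^{Q_m} (12.49 + 1.30Q) dQ = 12.49×30.1824 + ½×1.30×30.1824² = 969.1134.

$969.11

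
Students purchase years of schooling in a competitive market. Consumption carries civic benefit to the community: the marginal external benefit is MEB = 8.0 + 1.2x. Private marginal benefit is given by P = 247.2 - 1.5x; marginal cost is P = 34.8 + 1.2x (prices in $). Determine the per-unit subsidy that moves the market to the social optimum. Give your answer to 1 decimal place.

Social marginal benefit = demand + MEB = 255.2 - 0.3x.
Set SMB = MC: 255.2 - 0.3x = 34.8 + 1.2x → x* = 146.9333.
The Pigouvian subsidy equals MEB at x*: 8.0 + 1.2×146.9333 = 184.3200.

subsidy = $184.3 per unit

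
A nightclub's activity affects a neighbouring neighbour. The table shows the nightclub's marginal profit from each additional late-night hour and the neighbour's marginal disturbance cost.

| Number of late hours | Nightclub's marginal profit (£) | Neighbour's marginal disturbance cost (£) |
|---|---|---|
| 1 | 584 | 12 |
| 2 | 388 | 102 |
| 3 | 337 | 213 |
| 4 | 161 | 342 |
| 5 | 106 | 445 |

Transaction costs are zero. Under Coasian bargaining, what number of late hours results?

Bargaining reaches the level where marginal profit last exceeds marginal disturbance cost.
That holds through level 3 (337 ≥ 213) but not at 4 (161 < 342).

3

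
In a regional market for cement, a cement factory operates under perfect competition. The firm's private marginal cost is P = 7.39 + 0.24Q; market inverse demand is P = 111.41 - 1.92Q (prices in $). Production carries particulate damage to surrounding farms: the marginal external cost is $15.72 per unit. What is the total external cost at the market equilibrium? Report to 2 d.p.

Market equilibrium (private): 7.39 + 0.24Q = 111.41 - 1.92Q → Q_m = 48.1574.
Total external cost = MEC × Q_m = 15.72 × 48.1574 = 757.0343.

$757.03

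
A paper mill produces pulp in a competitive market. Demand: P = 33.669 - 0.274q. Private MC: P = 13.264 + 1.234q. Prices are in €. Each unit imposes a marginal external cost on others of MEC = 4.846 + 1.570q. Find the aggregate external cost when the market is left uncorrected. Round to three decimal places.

€209.300

Market equilibrium (private): 13.264 + 1.234q = 33.669 - 0.274q → q_m = 13.5312.
Total external cost = ∫₀^{q_m} (4.846 + 1.570q) dq = 4.846×13.5312 + ½×1.570×13.5312² = 209.3005.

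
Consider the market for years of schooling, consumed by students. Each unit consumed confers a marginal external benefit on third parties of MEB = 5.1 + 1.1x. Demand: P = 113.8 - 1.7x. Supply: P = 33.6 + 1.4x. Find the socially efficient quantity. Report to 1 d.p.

x* = 42.7

Social marginal benefit = demand + MEB = 118.9 - 0.6x.
Set SMB = MC: 118.9 - 0.6x = 33.6 + 1.4x → x* = 42.6500.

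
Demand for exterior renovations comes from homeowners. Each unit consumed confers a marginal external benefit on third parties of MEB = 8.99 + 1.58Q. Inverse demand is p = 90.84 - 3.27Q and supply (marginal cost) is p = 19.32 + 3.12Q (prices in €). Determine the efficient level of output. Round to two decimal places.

Q* = 16.74

Social marginal benefit = demand + MEB = 99.83 - 1.69Q.
Set SMB = MC: 99.83 - 1.69Q = 19.32 + 3.12Q → Q* = 16.7380.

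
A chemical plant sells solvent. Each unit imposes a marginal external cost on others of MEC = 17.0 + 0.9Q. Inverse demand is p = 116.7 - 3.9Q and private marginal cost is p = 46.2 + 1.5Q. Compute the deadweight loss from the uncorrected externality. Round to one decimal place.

DWL = 65.6

Market equilibrium (private): 46.2 + 1.5Q = 116.7 - 3.9Q → Q_m = 13.0556.
Social marginal cost = private MC + MEC = 63.2 + 2.4Q.
Set SMC = demand: 63.2 + 2.4Q = 116.7 - 3.9Q → Q* = 8.4921.
Height of the DWL triangle at Q_m is SMC(Q_m) − demand(Q_m) = MEC(Q_m) = 28.7500.
DWL = ½ × 4.5635 × 28.7500 = 65.6003.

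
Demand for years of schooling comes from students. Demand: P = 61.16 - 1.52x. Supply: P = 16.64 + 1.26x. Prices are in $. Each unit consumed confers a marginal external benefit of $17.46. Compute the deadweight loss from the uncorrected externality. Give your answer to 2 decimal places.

Market equilibrium (private): 16.64 + 1.26x = 61.16 - 1.52x → x_m = 16.0144.
Social marginal benefit = demand + MEB = 78.62 - 1.52x.
Set SMB = MC: 78.62 - 1.52x = 16.64 + 1.26x → x* = 22.2950.
Between x* and x_m the wedge SMB − MC runs linearly from 0 to MEB(x_m), so the loss is a triangle.
DWL = ½ × 6.2806 × 17.4600 = 54.8296.

DWL = $54.83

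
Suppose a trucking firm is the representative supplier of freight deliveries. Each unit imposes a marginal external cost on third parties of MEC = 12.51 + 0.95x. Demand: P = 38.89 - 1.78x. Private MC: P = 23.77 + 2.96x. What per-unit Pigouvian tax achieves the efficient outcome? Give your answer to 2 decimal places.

tax = 12.95 per unit

Social marginal cost = private MC + MEC = 36.28 + 3.91x.
Set SMC = demand: 36.28 + 3.91x = 38.89 - 1.78x → x* = 0.4587.
The Pigouvian tax equals MEC at x*: 12.51 + 0.95×0.4587 = 12.9458.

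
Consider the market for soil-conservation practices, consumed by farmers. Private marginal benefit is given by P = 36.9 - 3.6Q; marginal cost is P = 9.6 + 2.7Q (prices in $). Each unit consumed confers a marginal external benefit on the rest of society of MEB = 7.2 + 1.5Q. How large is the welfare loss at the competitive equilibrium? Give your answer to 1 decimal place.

DWL = $19.6

Market equilibrium (private): 9.6 + 2.7Q = 36.9 - 3.6Q → Q_m = 4.3333.
Social marginal benefit = demand + MEB = 44.1 - 2.1Q.
Set SMB = MC: 44.1 - 2.1Q = 9.6 + 2.7Q → Q* = 7.1875.
The loss is the area between SMB and MC from Q* to Q_m; with linear curves that's a triangle of height MEB(Q_m).
DWL = ½ × 2.8542 × 13.7000 = 19.5513.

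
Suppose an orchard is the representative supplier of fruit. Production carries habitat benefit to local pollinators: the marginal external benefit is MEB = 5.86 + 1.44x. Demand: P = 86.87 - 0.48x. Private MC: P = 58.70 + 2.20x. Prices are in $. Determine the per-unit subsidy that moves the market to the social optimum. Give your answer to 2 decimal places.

Social marginal cost = private MC − MEB = 52.84 + 0.76x.
Set SMC = demand: 52.84 + 0.76x = 86.87 - 0.48x → x* = 27.4435.
The Pigouvian subsidy equals MEB at x*: 5.86 + 1.44×27.4435 = 45.3786.

subsidy = $45.38 per unit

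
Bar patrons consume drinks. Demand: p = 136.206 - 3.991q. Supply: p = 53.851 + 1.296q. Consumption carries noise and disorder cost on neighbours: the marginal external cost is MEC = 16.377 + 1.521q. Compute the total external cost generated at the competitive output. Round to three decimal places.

Market equilibrium (private): 53.851 + 1.296q = 136.206 - 3.991q → q_m = 15.5769.
Total external cost = ∫₀^{q_m} (16.377 + 1.521q) dq = 16.377×15.5769 + ½×1.521×15.5769² = 439.6305.

439.630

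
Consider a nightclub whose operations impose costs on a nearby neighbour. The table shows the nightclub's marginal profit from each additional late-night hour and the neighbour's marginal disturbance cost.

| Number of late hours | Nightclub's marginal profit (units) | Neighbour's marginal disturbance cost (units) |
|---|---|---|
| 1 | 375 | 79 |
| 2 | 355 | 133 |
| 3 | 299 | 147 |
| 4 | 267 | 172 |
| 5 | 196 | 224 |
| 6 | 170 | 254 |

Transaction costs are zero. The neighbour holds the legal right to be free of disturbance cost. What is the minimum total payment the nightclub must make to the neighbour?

531

Efficient level: marginal profit ≥ marginal disturbance cost through level 4, so k* = 4.
With the neighbour holding the right, the nightclub must at least compensate total damage at k*: 79 + 133 + 147 + 172 = 531.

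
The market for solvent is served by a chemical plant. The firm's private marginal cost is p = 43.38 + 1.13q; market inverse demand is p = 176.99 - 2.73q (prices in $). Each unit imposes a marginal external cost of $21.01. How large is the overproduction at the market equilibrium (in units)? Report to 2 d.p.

5.44 units

Market equilibrium (private): 43.38 + 1.13q = 176.99 - 2.73q → q_m = 34.6140.
Social marginal cost = private MC + MEC = 64.39 + 1.13q.
Set SMC = demand: 64.39 + 1.13q = 176.99 - 2.73q → q* = 29.1710.
Gap = |34.6140 − 29.1710| = 5.4430.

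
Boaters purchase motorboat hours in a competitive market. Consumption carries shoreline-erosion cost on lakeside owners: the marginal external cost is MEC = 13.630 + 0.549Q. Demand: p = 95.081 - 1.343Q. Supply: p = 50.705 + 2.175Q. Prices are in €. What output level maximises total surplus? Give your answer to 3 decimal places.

Q* = 7.560

Social marginal benefit = demand − MEC = 81.451 - 1.892Q.
Set SMB = MC: 81.451 - 1.892Q = 50.705 + 2.175Q → Q* = 7.5599.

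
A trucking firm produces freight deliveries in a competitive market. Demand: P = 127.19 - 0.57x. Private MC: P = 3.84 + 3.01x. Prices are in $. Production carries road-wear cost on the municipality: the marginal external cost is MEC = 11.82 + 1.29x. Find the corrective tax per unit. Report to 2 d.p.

tax = $41.36 per unit

Social marginal cost = private MC + MEC = 15.66 + 4.30x.
Set SMC = demand: 15.66 + 4.30x = 127.19 - 0.57x → x* = 22.9014.
The Pigouvian tax equals MEC at x*: 11.82 + 1.29×22.9014 = 41.3628.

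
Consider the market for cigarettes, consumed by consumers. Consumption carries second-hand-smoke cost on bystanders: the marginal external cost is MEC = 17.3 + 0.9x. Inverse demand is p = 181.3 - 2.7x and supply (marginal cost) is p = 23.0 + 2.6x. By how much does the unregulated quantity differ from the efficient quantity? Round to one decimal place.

Market equilibrium (private): 23.0 + 2.6x = 181.3 - 2.7x → x_m = 29.8679.
Social marginal benefit = demand − MEC = 164.0 - 3.6x.
Set SMB = MC: 164.0 - 3.6x = 23.0 + 2.6x → x* = 22.7419.
Gap = |29.8679 − 22.7419| = 7.1260.

7.1 units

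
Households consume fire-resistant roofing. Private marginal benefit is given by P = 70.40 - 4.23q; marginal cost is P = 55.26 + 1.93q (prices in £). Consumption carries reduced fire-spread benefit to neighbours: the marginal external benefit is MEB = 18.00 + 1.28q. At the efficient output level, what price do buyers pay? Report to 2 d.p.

Social marginal benefit = demand + MEB = 88.40 - 2.95q.
Set SMB = MC: 88.40 - 2.95q = 55.26 + 1.93q → q* = 6.7910.
Consumer price on the demand curve at q*: 70.40 − 4.23×6.7910 = 41.6741.

P = £41.67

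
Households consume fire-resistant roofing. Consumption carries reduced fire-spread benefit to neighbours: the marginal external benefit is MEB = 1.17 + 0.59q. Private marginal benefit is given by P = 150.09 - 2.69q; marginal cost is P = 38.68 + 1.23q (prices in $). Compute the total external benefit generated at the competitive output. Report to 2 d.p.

Market equilibrium (private): 38.68 + 1.23q = 150.09 - 2.69q → q_m = 28.4209.
Total external benefit = ∫₀^{q_m} (1.17 + 0.59q) dq = 1.17×28.4209 + ½×0.59×28.4209² = 271.5380.

$271.54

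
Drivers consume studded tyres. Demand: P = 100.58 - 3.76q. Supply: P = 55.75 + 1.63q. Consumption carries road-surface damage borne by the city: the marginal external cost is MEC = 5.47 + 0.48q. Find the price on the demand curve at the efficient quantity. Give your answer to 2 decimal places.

P = 75.37

Social marginal benefit = demand − MEC = 95.11 - 4.24q.
Set SMB = MC: 95.11 - 4.24q = 55.75 + 1.63q → q* = 6.7053.
Consumer price on the demand curve at q*: 100.58 − 3.76×6.7053 = 75.3681.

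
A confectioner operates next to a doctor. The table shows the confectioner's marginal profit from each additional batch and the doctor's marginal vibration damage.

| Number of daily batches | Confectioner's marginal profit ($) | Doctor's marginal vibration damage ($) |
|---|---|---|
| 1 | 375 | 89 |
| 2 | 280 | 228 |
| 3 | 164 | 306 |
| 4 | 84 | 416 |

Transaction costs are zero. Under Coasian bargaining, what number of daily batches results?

2

Bargaining reaches the level where marginal profit last exceeds marginal vibration damage.
That holds through level 2 (280 ≥ 228) but not at 3 (164 < 306).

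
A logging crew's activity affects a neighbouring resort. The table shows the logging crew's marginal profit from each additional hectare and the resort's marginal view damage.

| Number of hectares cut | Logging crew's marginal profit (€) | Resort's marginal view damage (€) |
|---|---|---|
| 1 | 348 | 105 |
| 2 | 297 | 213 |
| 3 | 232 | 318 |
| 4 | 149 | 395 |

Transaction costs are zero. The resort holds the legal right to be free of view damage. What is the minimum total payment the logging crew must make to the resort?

€318

Efficient level: marginal profit ≥ marginal view damage through level 2, so k* = 2.
With the resort holding the right, the logging crew must at least compensate total damage at k*: 105 + 213 = 318.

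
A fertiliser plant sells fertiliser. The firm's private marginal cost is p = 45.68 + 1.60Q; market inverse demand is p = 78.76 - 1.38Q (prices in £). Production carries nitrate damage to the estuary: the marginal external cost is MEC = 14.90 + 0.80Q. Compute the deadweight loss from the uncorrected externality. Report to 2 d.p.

DWL = £74.80

Market equilibrium (private): 45.68 + 1.60Q = 78.76 - 1.38Q → Q_m = 11.1007.
Social marginal cost = private MC + MEC = 60.58 + 2.40Q.
Set SMC = demand: 60.58 + 2.40Q = 78.76 - 1.38Q → Q* = 4.8095.
Height of the DWL triangle at Q_m is SMC(Q_m) − demand(Q_m) = MEC(Q_m) = 23.7805.
DWL = ½ × 6.2912 × 23.7805 = 74.8039.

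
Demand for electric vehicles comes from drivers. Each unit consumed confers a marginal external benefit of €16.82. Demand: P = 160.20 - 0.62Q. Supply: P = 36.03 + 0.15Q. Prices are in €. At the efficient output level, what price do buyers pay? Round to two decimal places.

Social marginal benefit = demand + MEB = 177.02 - 0.62Q.
Set SMB = MC: 177.02 - 0.62Q = 36.03 + 0.15Q → Q* = 183.1039.
Consumer price on the demand curve at Q*: 160.20 − 0.62×183.1039 = 46.6756.

P = €46.68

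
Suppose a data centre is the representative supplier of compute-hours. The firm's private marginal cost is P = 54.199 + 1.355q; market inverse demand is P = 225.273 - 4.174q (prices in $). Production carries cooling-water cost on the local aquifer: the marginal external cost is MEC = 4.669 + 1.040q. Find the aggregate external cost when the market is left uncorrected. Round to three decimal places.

$642.291

Market equilibrium (private): 54.199 + 1.355q = 225.273 - 4.174q → q_m = 30.9412.
Total external cost = ∫₀^{q_m} (4.669 + 1.040q) dq = 4.669×30.9412 + ½×1.040×30.9412² = 642.2905.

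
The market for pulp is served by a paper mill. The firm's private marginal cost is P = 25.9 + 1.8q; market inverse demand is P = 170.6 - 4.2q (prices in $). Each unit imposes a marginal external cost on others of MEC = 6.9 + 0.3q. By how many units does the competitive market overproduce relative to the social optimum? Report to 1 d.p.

2.2 units

Market equilibrium (private): 25.9 + 1.8q = 170.6 - 4.2q → q_m = 24.1167.
Social marginal cost = private MC + MEC = 32.8 + 2.1q.
Set SMC = demand: 32.8 + 2.1q = 170.6 - 4.2q → q* = 21.8730.
Gap = |24.1167 − 21.8730| = 2.2437.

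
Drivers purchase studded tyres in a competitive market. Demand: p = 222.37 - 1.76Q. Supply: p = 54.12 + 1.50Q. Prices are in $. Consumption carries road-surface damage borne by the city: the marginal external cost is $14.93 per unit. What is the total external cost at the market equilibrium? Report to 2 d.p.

$770.54

Market equilibrium (private): 54.12 + 1.50Q = 222.37 - 1.76Q → Q_m = 51.6104.
Total external cost = MEC × Q_m = 14.93 × 51.6104 = 770.5433.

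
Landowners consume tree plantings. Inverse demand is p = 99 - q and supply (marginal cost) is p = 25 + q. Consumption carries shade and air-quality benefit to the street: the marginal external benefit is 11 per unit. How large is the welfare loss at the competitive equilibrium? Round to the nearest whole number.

DWL = 30

Market equilibrium (private): 25 + q = 99 - q → q_m = 37.0000.
Social marginal benefit = demand + MEB = 110 - q.
Set SMB = MC: 110 - q = 25 + q → q* = 42.5000.
The welfare-loss triangle has base |q_m − q*| and height MEB(q_m) (the vertical gap between SMB and MC is zero at q* and MEB at q_m).
DWL = ½ × 5.5000 × 11.0000 = 30.2500.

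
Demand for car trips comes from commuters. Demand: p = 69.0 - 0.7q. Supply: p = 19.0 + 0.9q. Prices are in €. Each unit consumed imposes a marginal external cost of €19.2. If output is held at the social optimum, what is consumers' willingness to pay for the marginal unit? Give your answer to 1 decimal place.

P = €55.5

Social marginal benefit = demand − MEC = 49.8 - 0.7q.
Set SMB = MC: 49.8 - 0.7q = 19.0 + 0.9q → q* = 19.2500.
Consumer price on the demand curve at q*: 69.0 − 0.7×19.2500 = 55.5250.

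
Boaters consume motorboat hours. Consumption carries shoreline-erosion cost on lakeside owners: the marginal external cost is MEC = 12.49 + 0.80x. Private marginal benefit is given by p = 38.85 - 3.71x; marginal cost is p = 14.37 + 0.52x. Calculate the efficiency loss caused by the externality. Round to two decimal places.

Market equilibrium (private): 14.37 + 0.52x = 38.85 - 3.71x → x_m = 5.7872.
Social marginal benefit = demand − MEC = 26.36 - 4.51x.
Set SMB = MC: 26.36 - 4.51x = 14.37 + 0.52x → x* = 2.3837.
Height of the DWL triangle at x_m is MC(x_m) − SMB(x_m) = MEC(x_m) = 17.1198.
DWL = ½ × 3.4035 × 17.1198 = 29.1336.

DWL = 29.13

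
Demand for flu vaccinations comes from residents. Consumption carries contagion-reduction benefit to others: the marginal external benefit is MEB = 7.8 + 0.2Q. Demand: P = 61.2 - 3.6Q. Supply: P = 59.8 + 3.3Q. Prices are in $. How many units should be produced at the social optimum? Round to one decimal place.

Social marginal benefit = demand + MEB = 69.0 - 3.4Q.
Set SMB = MC: 69.0 - 3.4Q = 59.8 + 3.3Q → Q* = 1.3731.

Q* = 1.4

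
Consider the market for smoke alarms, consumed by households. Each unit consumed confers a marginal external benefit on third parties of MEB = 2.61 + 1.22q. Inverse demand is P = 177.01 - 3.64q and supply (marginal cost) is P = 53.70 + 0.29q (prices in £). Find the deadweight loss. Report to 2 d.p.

Market equilibrium (private): 53.70 + 0.29q = 177.01 - 3.64q → q_m = 31.3766.
Social marginal benefit = demand + MEB = 179.62 - 2.42q.
Set SMB = MC: 179.62 - 2.42q = 53.70 + 0.29q → q* = 46.4649.
The loss is the area between SMB and MC from q* to q_m; with linear curves that's a triangle of height MEB(q_m).
DWL = ½ × 15.0883 × 40.8894 = 308.4758.

DWL = £308.48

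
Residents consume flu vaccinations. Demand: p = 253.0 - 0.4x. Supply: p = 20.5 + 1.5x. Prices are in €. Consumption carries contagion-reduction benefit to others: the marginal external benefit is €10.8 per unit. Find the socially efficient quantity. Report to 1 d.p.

Social marginal benefit = demand + MEB = 263.8 - 0.4x.
Set SMB = MC: 263.8 - 0.4x = 20.5 + 1.5x → x* = 128.0526.

x* = 128.1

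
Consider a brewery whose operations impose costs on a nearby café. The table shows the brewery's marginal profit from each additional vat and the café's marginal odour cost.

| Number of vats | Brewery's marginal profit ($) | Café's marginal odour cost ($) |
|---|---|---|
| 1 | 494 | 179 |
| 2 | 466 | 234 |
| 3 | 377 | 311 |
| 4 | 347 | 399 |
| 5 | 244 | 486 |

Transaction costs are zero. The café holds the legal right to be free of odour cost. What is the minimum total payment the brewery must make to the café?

Efficient level: marginal profit ≥ marginal odour cost through level 3, so k* = 3.
With the café holding the right, the brewery must at least compensate total damage at k*: 179 + 234 + 311 = 724.

$724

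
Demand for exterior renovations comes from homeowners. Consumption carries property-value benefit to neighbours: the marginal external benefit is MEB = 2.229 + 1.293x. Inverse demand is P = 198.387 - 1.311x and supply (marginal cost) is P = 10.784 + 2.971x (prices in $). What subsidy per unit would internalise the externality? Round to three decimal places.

subsidy = $84.348 per unit

Social marginal benefit = demand + MEB = 200.616 - 0.018x.
Set SMB = MC: 200.616 - 0.018x = 10.784 + 2.971x → x* = 63.5102.
The Pigouvian subsidy equals MEB at x*: 2.229 + 1.293×63.5102 = 84.3477.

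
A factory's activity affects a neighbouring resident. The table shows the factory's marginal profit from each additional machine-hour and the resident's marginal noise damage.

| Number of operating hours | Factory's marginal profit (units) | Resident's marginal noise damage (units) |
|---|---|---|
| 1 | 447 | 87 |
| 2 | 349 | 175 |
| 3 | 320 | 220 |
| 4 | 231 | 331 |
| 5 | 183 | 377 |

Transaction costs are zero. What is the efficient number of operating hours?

Bargaining reaches the level where marginal profit last exceeds marginal noise damage.
That holds through level 3 (320 ≥ 220) but not at 4 (231 < 331).

3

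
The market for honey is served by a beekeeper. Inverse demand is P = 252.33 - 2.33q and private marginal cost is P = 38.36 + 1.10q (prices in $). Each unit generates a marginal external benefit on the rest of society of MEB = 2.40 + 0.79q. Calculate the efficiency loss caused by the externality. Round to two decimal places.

Market equilibrium (private): 38.36 + 1.10q = 252.33 - 2.33q → q_m = 62.3819.
Social marginal cost = private MC − MEB = 35.96 + 0.31q.
Set SMC = demand: 35.96 + 0.31q = 252.33 - 2.33q → q* = 81.9583.
The loss is the area between SMC and demand from q* to q_m; with linear curves that's a triangle of height MEB(q_m).
DWL = ½ × 19.5764 × 51.6817 = 505.8708.

DWL = $505.87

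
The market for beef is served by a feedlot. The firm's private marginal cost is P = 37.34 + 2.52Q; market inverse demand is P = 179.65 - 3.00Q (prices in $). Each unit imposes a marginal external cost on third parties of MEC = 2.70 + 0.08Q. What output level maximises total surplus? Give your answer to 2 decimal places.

Q* = 24.93

Social marginal cost = private MC + MEC = 40.04 + 2.60Q.
Set SMC = demand: 40.04 + 2.60Q = 179.65 - 3.00Q → Q* = 24.9304.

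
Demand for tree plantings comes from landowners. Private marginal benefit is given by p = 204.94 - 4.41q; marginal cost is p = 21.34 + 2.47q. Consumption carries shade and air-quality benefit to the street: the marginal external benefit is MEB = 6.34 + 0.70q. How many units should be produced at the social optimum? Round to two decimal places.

Social marginal benefit = demand + MEB = 211.28 - 3.71q.
Set SMB = MC: 211.28 - 3.71q = 21.34 + 2.47q → q* = 30.7346.

q* = 30.73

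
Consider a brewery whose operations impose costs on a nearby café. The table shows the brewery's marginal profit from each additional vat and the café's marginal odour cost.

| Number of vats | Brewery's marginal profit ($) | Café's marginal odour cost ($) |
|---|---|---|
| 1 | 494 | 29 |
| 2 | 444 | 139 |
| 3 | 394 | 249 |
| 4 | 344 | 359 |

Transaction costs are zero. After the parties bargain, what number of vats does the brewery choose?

3

Bargaining reaches the level where marginal profit last exceeds marginal odour cost.
That holds through level 3 (394 ≥ 249) but not at 4 (344 < 359).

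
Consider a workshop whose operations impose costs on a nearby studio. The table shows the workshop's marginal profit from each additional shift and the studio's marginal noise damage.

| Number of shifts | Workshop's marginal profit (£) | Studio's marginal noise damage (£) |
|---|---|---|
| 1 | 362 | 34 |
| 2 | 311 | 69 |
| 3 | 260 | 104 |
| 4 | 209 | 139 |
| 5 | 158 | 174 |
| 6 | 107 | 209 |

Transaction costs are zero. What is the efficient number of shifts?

4

Bargaining reaches the level where marginal profit last exceeds marginal noise damage.
That holds through level 4 (209 ≥ 139) but not at 5 (158 < 174).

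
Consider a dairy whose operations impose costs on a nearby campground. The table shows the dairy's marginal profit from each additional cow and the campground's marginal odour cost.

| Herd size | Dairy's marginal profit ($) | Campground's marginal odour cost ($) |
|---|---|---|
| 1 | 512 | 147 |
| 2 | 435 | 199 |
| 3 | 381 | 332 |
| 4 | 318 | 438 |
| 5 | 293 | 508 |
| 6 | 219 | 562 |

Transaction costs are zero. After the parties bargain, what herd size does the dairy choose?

Bargaining reaches the level where marginal profit last exceeds marginal odour cost.
That holds through level 3 (381 ≥ 332) but not at 4 (318 < 438).

3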